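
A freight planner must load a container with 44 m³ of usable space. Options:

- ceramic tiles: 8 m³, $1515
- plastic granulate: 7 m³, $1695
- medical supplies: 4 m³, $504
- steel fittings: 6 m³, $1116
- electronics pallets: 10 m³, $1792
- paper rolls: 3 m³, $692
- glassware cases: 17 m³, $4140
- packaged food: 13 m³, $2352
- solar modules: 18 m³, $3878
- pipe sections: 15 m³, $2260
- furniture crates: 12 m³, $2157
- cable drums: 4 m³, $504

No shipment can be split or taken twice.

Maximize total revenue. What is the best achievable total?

9826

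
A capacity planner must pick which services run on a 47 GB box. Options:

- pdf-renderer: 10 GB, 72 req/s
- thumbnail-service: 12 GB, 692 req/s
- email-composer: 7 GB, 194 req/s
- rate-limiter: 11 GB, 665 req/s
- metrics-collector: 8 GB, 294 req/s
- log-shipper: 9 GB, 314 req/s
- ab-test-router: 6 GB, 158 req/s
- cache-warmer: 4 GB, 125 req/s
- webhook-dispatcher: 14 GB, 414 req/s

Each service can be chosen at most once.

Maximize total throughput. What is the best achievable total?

2159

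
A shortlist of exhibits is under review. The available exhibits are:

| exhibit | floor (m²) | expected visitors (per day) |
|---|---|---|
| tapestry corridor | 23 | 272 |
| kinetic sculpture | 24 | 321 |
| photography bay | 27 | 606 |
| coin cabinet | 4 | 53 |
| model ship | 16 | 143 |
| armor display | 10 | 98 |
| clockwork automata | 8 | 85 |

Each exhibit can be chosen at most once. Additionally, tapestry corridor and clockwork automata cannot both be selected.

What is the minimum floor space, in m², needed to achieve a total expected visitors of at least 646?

Minimise m² subject to total expected visitors ≥ 646.
photography bay + coin cabinet: 659 expected visitors at 31 m².
Below 31 m² the best achievable stays under 646.

31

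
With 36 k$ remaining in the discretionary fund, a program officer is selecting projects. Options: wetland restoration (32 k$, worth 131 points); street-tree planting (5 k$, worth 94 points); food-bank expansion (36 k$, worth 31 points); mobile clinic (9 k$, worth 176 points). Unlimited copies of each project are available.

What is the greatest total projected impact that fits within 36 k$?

704

Taking 4×mobile clinic: 36 k$ used, 704 in projected impact.
That's the maximum — no swap from here does better than 704.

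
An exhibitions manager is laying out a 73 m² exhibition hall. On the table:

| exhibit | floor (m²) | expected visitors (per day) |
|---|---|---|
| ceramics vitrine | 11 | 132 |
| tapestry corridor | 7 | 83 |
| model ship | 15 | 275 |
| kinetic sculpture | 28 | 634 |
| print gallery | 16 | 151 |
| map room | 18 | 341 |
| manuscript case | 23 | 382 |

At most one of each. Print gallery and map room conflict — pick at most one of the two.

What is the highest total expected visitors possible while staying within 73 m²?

1382

Ceramics vitrine + model ship + kinetic sculpture + map room uses 72 of the 73 m² and totals 1382.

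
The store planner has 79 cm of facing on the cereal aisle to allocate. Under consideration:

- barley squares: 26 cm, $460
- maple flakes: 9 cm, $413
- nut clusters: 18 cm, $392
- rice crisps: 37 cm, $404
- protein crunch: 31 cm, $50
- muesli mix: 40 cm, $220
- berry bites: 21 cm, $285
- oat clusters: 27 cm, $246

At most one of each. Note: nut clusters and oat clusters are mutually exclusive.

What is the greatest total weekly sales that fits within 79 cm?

Ranking by ratio (weekly sales/cm): maple flakes 45.89, nut clusters 21.78, barley squares 17.69, berry bites 13.57.
Barley squares + maple flakes + nut clusters + berry bites uses 74 of the 79 cm and totals 1550.
No other feasible combination exceeds 1550.

1550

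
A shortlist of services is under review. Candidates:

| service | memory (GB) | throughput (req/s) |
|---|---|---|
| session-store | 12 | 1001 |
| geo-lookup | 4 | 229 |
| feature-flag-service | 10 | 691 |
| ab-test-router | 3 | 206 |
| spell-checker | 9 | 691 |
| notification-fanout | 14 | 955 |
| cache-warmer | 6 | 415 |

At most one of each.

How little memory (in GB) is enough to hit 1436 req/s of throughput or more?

19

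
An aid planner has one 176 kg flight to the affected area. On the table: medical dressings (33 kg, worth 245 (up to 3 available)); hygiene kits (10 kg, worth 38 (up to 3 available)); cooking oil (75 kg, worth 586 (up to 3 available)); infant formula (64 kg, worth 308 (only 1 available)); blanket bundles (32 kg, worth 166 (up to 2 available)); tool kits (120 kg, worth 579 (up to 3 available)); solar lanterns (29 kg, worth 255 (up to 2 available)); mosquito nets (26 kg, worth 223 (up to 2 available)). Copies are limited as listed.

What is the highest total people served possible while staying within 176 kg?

Ranking by ratio (people served/kg): solar lanterns 8.79, mosquito nets 8.58, cooking oil 7.81.
Taking 2×medical dressings + 2×solar lanterns + 2×mosquito nets: 176 kg used, 1446 in people served.
Every other selection either busts 176 kg or exceeds an availability limit or fails to beat 1446.

1446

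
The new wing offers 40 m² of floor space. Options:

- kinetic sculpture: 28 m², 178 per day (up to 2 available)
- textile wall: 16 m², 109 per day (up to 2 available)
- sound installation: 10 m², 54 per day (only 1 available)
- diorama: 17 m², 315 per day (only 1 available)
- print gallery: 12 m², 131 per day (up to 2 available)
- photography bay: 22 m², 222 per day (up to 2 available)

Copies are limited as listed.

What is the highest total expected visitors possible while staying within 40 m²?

Ranking by ratio (expected visitors/m²): diorama 18.53, print gallery 10.92, photography bay 10.09, textile wall 6.81.
Taking the top-ratio exhibits first gives sound installation + diorama + print gallery for 500 (39 m²).
Replace sound installation and print gallery with photography bay: the trade gains 37 net, giving 537 at 39 m².
Every other selection either busts 40 m² or exceeds an availability limit or fails to beat 537.

537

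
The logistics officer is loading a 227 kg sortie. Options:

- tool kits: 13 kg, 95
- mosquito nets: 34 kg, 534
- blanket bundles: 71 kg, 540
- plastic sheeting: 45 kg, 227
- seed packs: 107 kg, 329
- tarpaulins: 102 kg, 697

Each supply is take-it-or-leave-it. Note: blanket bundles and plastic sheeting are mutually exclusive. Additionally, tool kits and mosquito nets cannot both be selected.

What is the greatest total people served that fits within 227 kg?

Mosquito nets + blanket bundles + tarpaulins uses 207 of the 227 kg and totals 1771.
Nothing else feasible within 227 kg beats 1771.

1771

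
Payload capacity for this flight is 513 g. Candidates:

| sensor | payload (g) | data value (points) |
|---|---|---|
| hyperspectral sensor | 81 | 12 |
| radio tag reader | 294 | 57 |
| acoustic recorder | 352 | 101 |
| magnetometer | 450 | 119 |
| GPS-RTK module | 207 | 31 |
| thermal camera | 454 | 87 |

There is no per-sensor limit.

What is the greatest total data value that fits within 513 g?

119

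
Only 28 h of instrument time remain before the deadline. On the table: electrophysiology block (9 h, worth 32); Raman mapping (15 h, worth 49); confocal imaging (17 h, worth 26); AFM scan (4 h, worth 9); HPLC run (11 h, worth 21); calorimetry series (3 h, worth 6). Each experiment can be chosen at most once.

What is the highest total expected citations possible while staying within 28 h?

90

Taking electrophysiology block + Raman mapping + AFM scan: 28 h used, 90 in expected citations.
Nothing else within 28 h beats 90.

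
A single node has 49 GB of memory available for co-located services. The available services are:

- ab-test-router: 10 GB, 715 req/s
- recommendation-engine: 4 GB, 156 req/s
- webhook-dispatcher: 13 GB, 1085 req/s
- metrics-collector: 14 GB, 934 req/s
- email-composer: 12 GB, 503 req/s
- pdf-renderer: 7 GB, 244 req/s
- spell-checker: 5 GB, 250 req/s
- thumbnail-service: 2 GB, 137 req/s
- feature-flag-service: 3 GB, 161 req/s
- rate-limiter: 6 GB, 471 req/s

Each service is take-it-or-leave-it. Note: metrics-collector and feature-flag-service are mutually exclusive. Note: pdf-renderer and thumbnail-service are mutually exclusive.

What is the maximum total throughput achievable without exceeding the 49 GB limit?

Ranking by ratio (throughput/GB): webhook-dispatcher 83.46, rate-limiter 78.50, ab-test-router 71.50, thumbnail-service 68.50.
Taking ab-test-router + recommendation-engine + webhook-dispatcher + metrics-collector + thumbnail-service + rate-limiter: 49 GB used, 3498 in throughput.
Next best is ab-test-router + webhook-dispatcher + metrics-collector + spell-checker + rate-limiter at 3455 (48 GB) — short by 43.

3498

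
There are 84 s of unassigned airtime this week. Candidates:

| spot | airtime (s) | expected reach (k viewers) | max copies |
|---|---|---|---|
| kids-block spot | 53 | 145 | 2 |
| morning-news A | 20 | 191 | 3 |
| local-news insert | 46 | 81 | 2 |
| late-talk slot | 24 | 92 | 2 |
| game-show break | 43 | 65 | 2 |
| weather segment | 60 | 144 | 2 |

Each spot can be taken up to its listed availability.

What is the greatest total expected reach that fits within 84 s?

Ranking by ratio (expected reach/s): morning-news A 9.55, late-talk slot 3.83, kids-block spot 2.74.
Best packing: 3×morning-news A + late-talk slot — 84 s, 665 total.
No other feasible combination exceeds 665.

665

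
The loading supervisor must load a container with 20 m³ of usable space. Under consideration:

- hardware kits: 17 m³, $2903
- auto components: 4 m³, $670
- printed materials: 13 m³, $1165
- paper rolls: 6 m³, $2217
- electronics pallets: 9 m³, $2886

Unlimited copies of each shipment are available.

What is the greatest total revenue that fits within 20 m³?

Best packing: 3×paper rolls — 18 m³, 6651 total.

6651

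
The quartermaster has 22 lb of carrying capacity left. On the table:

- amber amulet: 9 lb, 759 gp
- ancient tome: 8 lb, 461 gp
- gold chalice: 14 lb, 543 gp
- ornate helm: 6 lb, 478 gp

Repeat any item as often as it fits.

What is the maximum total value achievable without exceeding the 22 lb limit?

1715

By value per lb: amber amulet 84.33, ornate helm 79.67, ancient tome 57.62, gold chalice 38.79 lead.
A density-first pass picks 2×amber amulet — 1518 at 18 lb.
The 9 lb tied up in amber amulet is better spent on 2×ornate helm — total rises to 1715 (21 lb).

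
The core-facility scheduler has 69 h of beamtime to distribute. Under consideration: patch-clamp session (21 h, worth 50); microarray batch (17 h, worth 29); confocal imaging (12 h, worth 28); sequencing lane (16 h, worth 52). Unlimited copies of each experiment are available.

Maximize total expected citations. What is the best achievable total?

208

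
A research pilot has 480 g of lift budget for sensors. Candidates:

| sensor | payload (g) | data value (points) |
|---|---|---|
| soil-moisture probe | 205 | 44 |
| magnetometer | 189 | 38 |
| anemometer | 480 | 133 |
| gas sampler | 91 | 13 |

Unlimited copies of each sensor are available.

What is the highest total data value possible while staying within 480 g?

Best packing: anemometer — 480 g, 133 total.

133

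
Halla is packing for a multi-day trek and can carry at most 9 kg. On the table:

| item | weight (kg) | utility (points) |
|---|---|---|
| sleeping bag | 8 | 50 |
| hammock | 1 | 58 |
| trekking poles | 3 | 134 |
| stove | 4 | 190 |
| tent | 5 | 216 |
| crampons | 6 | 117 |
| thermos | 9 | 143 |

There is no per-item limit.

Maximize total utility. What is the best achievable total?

522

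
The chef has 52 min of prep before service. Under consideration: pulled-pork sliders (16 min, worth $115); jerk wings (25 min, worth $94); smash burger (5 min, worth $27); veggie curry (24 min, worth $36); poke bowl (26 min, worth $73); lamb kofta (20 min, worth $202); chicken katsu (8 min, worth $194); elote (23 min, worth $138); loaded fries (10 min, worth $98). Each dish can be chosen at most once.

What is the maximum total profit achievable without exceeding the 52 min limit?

Filling by ratio: smash burger + lamb kofta + chicken katsu + loaded fries for 521, with 9 min left unused.
Replace loaded fries with pulled-pork sliders: the trade gains 17 net, giving 538 at 49 min.
No other feasible combination exceeds 538.

538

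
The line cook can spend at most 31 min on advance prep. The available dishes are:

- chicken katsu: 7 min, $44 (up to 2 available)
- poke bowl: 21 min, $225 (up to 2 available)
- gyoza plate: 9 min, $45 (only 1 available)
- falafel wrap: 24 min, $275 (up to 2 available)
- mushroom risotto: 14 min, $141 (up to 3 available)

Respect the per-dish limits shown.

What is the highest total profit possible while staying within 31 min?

319

Density check — falafel wrap 11.46, poke bowl 10.71, mushroom risotto 10.07 are the best per min.
Best packing: chicken katsu + falafel wrap — 31 min, 319 total.
Nothing else within 31 min beats 319.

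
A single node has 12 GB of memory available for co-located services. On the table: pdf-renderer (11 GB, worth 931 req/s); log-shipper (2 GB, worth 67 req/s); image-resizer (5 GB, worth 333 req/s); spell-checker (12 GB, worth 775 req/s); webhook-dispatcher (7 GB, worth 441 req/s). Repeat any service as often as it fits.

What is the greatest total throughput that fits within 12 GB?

Best packing: pdf-renderer — 11 GB, 931 total.
Every other selection either busts 12 GB or fails to beat 931.

931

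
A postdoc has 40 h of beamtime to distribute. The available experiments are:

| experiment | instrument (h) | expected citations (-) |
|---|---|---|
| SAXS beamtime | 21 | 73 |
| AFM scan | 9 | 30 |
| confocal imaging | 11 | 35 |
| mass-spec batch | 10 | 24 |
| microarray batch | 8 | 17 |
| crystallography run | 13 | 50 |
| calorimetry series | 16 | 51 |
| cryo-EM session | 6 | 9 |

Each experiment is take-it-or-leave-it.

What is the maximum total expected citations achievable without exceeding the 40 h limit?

136

Greedy by ratio would take SAXS beamtime + crystallography run + cryo-EM session: 40 h used, total 132.
The 27 h tied up in SAXS beamtime and cryo-EM session is better spent on confocal imaging + calorimetry series — total rises to 136 (40 h).
Next best is SAXS beamtime + crystallography run + cryo-EM session at 132 (40 h) — short by 4.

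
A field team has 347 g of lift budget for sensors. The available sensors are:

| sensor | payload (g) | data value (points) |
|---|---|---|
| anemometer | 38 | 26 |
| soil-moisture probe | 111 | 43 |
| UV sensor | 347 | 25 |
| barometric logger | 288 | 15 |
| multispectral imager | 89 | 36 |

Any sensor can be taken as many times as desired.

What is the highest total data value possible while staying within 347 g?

234

Best packing: 9×anemometer — 342 g, 234 total.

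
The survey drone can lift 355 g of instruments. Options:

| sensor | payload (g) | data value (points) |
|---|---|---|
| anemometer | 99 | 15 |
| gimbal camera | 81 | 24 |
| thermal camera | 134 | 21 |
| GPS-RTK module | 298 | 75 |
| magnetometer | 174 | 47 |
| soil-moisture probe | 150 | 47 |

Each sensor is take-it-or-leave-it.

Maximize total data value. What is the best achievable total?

94

Density check — soil-moisture probe 0.31, gimbal camera 0.30, magnetometer 0.27, GPS-RTK module 0.25 are the best per g.
A density-first pass picks anemometer + gimbal camera + soil-moisture probe — 86 at 330 g.
Dropping anemometer and gimbal camera frees 180 g; slotting in magnetometer (174 g) lifts the total to 94 at 324 g.
An exhaustive check of the 64 subsets confirms 94.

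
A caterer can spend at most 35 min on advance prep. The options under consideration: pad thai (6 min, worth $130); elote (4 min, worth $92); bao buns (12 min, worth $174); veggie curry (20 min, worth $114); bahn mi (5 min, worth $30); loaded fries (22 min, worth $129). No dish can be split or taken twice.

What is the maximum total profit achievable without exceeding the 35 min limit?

426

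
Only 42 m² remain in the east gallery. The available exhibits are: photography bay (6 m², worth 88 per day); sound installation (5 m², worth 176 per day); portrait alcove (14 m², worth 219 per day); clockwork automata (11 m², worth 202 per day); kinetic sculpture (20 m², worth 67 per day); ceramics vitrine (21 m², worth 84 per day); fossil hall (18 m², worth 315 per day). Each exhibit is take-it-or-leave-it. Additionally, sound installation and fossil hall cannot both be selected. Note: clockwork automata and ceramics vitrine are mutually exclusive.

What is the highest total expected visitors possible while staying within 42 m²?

Density check — sound installation 35.20, clockwork automata 18.36, fossil hall 17.50 are the best per m².
Best packing: photography bay + sound installation + portrait alcove + clockwork automata — 36 m², 685 total.
Every other selection either busts 42 m² or breaks a pairing rule or fails to beat 685.

685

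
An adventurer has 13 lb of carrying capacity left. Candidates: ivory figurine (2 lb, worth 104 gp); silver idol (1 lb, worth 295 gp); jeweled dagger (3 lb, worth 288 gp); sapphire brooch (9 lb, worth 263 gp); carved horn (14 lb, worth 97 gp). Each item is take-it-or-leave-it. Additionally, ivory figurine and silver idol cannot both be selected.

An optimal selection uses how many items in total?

3

Best achievable value is 846.
For example silver idol + jeweled dagger + sapphire brooch achieves it, using 13 lb.
Any selection reaching 846 contains exactly 3 items.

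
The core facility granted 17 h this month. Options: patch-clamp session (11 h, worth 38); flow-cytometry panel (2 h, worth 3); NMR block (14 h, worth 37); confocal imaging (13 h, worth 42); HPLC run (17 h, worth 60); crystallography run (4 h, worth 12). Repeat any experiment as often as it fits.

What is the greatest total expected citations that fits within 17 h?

60

HPLC run uses 17 of the 17 h and totals 60.
No other feasible combination exceeds 60.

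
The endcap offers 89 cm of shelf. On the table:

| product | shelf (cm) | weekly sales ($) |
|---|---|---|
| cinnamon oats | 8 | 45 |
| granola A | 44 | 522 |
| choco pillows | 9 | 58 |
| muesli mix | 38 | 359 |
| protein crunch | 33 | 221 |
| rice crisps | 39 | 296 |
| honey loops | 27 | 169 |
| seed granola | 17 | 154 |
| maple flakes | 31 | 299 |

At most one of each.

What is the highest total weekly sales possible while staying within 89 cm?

Density check — granola A 11.86, maple flakes 9.65, muesli mix 9.45, seed granola 9.06 are the best per cm.
Greedy by ratio would take granola A + choco pillows + maple flakes: 84 cm used, total 879.
Replace choco pillows and maple flakes with muesli mix: the trade gains 2 net, giving 881 at 82 cm.
Next best is granola A + choco pillows + maple flakes at 879 (84 cm) — short by 2.

881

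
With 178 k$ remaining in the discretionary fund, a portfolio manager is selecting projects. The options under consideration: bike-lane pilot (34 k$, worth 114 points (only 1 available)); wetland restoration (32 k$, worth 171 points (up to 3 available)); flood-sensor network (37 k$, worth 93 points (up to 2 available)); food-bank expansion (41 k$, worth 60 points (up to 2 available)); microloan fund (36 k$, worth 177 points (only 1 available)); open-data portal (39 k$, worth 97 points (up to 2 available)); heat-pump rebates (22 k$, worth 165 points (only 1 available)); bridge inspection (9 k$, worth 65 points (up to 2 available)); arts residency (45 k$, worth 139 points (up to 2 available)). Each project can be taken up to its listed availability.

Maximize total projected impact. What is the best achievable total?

Ranking by ratio (projected impact/k$): heat-pump rebates 7.50, bridge inspection 7.22, wetland restoration 5.34.
3×wetland restoration + microloan fund + heat-pump rebates + 2×bridge inspection uses 172 of the 178 k$ and totals 985.
The spare 6 k$ is too small for any remaining project, and no exchange beats 985.

985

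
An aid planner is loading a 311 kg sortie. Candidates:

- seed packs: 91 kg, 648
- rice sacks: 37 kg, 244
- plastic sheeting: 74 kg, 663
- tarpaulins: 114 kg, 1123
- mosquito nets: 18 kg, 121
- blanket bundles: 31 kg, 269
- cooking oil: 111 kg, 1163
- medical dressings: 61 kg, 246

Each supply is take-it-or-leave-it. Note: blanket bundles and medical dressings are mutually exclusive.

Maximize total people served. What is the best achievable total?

2949

Ranking by ratio (people served/kg): cooking oil 10.48, tarpaulins 9.85, plastic sheeting 8.96.
Taking plastic sheeting + tarpaulins + cooking oil: 299 kg used, 2949 in people served.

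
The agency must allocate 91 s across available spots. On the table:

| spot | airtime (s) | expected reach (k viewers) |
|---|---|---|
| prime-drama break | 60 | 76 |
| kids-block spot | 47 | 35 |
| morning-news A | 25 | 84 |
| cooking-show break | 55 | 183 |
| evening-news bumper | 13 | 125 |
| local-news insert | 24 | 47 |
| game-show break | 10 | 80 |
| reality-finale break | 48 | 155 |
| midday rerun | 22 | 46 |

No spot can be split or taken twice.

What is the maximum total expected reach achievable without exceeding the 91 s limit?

388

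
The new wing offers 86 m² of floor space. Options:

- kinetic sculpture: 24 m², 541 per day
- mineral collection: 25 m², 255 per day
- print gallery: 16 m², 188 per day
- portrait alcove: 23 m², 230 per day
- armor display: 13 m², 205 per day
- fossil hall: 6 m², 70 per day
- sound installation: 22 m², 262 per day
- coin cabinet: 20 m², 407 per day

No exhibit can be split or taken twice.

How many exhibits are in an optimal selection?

5

Best achievable expected visitors is 1485.
For example kinetic sculpture + armor display + fossil hall + sound installation + coin cabinet achieves it, using 85 m².
Every optimal selection uses 5 exhibits.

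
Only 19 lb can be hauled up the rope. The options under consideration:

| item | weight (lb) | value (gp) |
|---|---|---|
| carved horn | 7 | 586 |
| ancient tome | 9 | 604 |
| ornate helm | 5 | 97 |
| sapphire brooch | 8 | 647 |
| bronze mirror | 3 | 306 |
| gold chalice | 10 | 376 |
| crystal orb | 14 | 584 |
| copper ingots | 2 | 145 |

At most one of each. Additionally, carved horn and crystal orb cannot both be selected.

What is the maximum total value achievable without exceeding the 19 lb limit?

1539

Taking carved horn + sapphire brooch + bronze mirror: 18 lb used, 1539 in value.
The closest alternative, carved horn + ancient tome + bronze mirror, reaches only 1496.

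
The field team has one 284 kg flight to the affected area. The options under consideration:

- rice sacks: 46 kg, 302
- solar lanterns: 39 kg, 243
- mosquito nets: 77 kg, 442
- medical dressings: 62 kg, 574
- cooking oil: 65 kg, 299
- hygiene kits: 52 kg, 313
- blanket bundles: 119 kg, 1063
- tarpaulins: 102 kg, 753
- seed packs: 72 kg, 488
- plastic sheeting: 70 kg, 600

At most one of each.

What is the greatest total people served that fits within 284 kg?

2390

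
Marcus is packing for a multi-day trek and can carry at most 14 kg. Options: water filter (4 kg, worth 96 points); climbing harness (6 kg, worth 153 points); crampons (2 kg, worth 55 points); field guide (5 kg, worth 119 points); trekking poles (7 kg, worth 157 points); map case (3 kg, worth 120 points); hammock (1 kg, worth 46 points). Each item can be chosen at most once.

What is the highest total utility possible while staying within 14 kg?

415

Filling by ratio: climbing harness + crampons + map case + hammock for 374, with 2 kg left unused.
The 2 kg tied up in crampons is better spent on water filter — total rises to 415 (14 kg).
Next best is climbing harness + field guide + map case at 392 (14 kg) — short by 23.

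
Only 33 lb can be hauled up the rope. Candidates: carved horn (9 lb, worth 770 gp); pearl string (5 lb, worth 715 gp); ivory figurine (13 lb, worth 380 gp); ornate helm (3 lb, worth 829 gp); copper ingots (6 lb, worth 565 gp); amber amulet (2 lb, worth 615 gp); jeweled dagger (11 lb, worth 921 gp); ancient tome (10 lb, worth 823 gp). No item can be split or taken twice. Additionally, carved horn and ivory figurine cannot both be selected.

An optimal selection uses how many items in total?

Best achievable value is 3903.
pearl string + ornate helm + amber amulet + jeweled dagger + ancient tome hits 3903 at 31 lb.
Every optimal selection uses 5 items.

5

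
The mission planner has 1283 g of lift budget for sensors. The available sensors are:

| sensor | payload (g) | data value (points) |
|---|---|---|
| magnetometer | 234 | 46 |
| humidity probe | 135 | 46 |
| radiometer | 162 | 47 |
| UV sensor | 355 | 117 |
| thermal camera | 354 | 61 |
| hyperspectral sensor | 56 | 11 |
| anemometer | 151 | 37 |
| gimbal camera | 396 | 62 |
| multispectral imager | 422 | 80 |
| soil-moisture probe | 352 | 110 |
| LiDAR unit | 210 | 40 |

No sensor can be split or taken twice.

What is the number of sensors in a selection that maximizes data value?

6

Best achievable data value is 371.
humidity probe + radiometer + UV sensor + hyperspectral sensor + soil-moisture probe + LiDAR unit hits 371 at 1270 g.
Every optimal selection uses 6 sensors.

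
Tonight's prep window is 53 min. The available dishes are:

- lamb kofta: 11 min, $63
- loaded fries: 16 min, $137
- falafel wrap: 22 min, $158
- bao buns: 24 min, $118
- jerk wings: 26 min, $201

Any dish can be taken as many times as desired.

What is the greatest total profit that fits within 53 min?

411

The ratio ordering already packs tightly: 3×loaded fries, 48 min, 411.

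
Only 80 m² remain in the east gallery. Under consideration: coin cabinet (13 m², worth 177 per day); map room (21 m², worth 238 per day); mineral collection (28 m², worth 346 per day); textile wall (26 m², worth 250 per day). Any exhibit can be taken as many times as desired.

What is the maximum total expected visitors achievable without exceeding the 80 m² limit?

1062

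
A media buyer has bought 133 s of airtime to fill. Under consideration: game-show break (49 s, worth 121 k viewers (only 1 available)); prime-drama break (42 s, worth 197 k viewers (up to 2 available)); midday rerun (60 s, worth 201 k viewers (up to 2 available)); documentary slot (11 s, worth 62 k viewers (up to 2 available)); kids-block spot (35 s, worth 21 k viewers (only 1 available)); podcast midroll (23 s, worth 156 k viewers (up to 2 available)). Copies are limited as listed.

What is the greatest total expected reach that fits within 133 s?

Ranking by ratio (expected reach/s): podcast midroll 6.78, documentary slot 5.64, prime-drama break 4.69, midday rerun 3.35.
Taking the top-ratio spots first gives prime-drama break + 2×documentary slot + 2×podcast midroll for 633 (110 s).
Dropping 2×documentary slot frees 22 s; slotting in prime-drama break (42 s) lifts the total to 706 at 130 s.
No other feasible combination exceeds 706.

706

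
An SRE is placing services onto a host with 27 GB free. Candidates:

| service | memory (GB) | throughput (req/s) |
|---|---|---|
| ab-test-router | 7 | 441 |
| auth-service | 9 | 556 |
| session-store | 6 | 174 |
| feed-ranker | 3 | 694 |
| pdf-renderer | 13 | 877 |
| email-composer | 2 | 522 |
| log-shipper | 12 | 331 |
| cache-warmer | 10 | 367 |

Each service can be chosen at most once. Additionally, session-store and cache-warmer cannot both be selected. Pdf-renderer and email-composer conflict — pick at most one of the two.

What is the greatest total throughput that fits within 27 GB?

Best packing: ab-test-router + auth-service + session-store + feed-ranker + email-composer — 27 GB, 2387 total.

2387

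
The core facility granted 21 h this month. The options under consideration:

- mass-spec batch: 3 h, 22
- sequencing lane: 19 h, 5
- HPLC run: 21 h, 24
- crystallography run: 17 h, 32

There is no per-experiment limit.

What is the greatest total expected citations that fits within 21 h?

154

Ranking by ratio (expected citations/h): mass-spec batch 7.33, crystallography run 1.88, HPLC run 1.14, sequencing lane 0.26.
The ratio ordering already packs tightly: 7×mass-spec batch, 21 h, 154.
That's the maximum — no swap from here does better than 154.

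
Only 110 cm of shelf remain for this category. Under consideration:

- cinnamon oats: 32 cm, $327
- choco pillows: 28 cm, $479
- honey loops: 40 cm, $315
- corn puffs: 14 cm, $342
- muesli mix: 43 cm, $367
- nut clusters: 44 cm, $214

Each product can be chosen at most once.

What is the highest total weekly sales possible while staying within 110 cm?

The ratio heuristic lands on cinnamon oats + choco pillows + corn puffs (1148) but leaves 36 cm idle.
Replace cinnamon oats with muesli mix: the trade gains 40 net, giving 1188 at 85 cm.
Every other selection either busts 110 cm or fails to beat 1188.

1188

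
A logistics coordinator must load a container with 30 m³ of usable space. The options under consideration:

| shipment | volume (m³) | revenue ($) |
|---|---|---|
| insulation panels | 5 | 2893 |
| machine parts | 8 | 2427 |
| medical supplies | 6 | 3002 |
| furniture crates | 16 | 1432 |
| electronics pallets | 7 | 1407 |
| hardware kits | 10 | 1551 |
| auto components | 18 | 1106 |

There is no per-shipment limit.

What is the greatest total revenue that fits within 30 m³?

17358

Ranking by ratio (revenue/m³): insulation panels 578.60, medical supplies 500.33, machine parts 303.38.
Taking 6×insulation panels: 30 m³ used, 17358 in revenue.
Nothing else within 30 m³ beats 17358.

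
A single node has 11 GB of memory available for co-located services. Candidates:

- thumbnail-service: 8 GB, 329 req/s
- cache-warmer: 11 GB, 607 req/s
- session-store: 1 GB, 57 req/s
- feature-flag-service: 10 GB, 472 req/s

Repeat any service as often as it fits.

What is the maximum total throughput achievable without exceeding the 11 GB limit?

627

The ratio ordering already packs tightly: 11×session-store, 11 GB, 627.
No other feasible combination exceeds 627.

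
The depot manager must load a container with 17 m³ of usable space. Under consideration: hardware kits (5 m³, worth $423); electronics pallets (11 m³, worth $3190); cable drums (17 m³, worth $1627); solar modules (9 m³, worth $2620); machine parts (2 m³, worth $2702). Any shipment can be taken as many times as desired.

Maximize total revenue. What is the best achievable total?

Ranking by ratio (revenue/m³): machine parts 1351.00, solar modules 291.11, electronics pallets 290.00, cable drums 95.71.
Best packing: 8×machine parts — 16 m³, 21616 total.
The spare 1 m³ is too small for any remaining shipment, and no exchange beats 21616.

21616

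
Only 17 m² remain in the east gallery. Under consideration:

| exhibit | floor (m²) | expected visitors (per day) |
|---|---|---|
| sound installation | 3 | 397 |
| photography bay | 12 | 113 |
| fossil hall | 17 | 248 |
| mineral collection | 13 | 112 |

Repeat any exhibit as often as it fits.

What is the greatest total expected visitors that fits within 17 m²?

1985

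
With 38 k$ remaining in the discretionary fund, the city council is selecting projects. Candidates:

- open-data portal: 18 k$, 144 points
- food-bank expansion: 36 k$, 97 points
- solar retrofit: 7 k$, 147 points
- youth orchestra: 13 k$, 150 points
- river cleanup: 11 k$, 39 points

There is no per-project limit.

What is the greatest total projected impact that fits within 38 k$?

735

Ranking by ratio (projected impact/k$): solar retrofit 21.00, youth orchestra 11.54, open-data portal 8.00, river cleanup 3.55.
The ratio ordering already packs tightly: 5×solar retrofit, 35 k$, 735.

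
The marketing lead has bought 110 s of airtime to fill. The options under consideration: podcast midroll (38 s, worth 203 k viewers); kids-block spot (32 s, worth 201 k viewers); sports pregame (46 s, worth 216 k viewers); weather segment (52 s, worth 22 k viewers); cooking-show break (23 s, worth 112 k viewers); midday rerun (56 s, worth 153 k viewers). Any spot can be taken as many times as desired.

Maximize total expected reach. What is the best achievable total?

A density-first pass picks 3×kids-block spot — 603 at 96 s.
Replace kids-block spot with 2×cooking-show break: the trade gains 23 net, giving 626 at 110 s.
Every other selection either busts 110 s or fails to beat 626.

626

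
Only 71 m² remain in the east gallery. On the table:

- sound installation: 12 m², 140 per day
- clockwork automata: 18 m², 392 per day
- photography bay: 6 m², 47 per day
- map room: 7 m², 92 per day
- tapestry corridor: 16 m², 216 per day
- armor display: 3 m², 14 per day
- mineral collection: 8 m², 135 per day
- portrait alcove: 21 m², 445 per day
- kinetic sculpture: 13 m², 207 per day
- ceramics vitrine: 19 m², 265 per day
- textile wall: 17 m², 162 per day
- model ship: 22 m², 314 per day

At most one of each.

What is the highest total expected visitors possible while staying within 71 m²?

1309

Filling by ratio: clockwork automata + map room + armor display + mineral collection + portrait alcove + kinetic sculpture for 1285, with 1 m² left unused.
The 18 m² tied up in map room and armor display and mineral collection is better spent on ceramics vitrine — total rises to 1309 (71 m²).
The closest alternative, clockwork automata + mineral collection + portrait alcove + model ship, reaches only 1286.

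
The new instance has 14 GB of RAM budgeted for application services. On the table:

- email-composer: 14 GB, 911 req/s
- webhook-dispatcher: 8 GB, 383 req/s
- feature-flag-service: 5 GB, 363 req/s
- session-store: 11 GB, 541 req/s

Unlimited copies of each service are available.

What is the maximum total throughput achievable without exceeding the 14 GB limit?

The ratio heuristic lands on 2×feature-flag-service (726) but leaves 4 GB idle.
Replace 2×feature-flag-service with email-composer: the trade gains 185 net, giving 911 at 14 GB.

911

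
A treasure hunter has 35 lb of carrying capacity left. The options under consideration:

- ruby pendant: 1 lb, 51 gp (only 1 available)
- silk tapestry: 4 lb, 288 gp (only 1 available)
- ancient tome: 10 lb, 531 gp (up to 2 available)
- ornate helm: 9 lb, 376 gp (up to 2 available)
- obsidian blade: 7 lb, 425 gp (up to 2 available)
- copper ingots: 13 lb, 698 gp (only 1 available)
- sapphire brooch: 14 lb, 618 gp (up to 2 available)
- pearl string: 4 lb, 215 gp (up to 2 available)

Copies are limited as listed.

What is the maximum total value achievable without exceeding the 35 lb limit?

2051

Filling by ratio: ruby pendant + silk tapestry + 2×obsidian blade + 2×pearl string for 1619, with 8 lb left unused.
Dropping ruby pendant and pearl string frees 5 lb; slotting in copper ingots (13 lb) lifts the total to 2051 at 35 lb.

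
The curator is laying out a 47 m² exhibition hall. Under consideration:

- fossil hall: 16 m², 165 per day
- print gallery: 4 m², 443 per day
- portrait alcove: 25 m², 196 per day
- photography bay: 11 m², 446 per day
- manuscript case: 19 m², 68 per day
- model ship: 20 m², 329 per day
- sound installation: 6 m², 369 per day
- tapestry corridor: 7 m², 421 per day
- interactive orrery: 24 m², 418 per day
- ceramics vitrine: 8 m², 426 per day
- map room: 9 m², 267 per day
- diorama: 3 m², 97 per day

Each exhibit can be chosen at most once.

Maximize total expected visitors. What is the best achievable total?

2372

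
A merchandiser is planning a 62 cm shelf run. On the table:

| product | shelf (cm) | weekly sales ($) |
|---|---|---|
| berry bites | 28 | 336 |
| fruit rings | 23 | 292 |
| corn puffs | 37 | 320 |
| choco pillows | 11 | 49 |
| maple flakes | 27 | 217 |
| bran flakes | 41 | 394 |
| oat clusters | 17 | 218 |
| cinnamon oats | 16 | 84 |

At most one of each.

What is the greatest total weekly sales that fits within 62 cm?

677

Taking the top-ratio products first gives fruit rings + oat clusters + cinnamon oats for 594 (56 cm).
Replace oat clusters and cinnamon oats with berry bites + choco pillows: the trade gains 83 net, giving 677 at 62 cm.
Next best is berry bites + oat clusters + cinnamon oats at 638 (61 cm) — short by 39.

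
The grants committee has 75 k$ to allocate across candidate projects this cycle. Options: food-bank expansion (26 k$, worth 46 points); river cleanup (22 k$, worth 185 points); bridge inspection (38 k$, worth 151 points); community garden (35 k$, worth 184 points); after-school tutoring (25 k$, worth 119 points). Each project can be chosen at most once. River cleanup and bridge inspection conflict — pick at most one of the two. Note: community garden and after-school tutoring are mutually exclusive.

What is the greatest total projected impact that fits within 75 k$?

369

River cleanup + community garden uses 57 of the 75 k$ and totals 369.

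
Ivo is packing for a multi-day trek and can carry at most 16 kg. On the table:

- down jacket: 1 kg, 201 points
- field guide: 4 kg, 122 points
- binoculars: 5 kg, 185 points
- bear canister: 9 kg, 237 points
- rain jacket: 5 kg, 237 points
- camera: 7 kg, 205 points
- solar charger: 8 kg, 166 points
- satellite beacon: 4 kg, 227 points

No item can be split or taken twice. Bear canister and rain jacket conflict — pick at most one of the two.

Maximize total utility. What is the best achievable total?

850

Best packing: down jacket + binoculars + rain jacket + satellite beacon — 15 kg, 850 total.
Every other selection either busts 16 kg or breaks a pairing rule or fails to beat 850.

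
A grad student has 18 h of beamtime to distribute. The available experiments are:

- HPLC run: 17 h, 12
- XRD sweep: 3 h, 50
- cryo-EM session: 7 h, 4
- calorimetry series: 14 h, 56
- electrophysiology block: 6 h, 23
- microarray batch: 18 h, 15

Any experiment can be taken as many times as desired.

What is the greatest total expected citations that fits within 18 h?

300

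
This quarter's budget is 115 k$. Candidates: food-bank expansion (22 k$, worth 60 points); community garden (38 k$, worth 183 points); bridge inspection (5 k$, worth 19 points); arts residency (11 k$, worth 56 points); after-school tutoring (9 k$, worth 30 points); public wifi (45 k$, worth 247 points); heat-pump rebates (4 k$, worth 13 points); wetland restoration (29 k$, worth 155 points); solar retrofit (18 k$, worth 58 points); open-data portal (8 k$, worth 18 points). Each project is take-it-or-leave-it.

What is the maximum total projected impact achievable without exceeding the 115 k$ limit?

585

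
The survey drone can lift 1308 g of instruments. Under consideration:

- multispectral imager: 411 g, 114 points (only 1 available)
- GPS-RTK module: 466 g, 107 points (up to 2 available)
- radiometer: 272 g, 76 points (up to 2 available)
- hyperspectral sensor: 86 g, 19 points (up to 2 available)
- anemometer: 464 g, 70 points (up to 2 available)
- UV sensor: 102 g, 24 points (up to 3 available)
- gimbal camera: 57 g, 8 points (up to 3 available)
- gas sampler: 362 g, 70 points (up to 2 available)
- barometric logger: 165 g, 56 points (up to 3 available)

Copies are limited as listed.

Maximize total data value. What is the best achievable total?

By data value per g: barometric logger 0.34, radiometer 0.28, multispectral imager 0.28, UV sensor 0.24 lead.
Filling by ratio: 2×radiometer + 2×UV sensor + gimbal camera + 3×barometric logger for 376, with 8 g left unused.
Replace radiometer and UV sensor and gimbal camera with multispectral imager: the trade gains 6 net, giving 382 at 1280 g.

382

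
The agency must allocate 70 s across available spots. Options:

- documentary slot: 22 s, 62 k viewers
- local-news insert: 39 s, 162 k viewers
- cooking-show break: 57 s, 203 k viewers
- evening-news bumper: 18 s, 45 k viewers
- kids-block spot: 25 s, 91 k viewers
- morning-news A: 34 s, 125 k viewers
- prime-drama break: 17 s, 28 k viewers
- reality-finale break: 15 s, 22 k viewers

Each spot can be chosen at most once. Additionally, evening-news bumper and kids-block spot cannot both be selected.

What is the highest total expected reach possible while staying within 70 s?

253

By expected reach per s: local-news insert 4.15, morning-news A 3.68, kids-block spot 3.64, cooking-show break 3.56 lead.
Taking local-news insert + kids-block spot: 64 s used, 253 in expected reach.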